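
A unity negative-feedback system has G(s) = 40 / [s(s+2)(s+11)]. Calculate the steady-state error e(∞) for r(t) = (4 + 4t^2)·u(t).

infinity

One free integrator in G(s): this is a type 1 system. Treating each term separately:
  • 4: tracked with zero error.
  • 4t^2: a type-1 system cannot track it, e_ss → ∞.
The unbounded component dominates.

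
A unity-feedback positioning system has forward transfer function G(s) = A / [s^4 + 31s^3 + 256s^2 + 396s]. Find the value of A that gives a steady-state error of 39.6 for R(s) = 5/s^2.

Factoring s from the denominator leaves a polynomial with constant term 396, so the system is type 1.
K_v = lim_{s→0} s·G(s) = A / 396 = (1/396)·A.
e_ss = 5/K_v = 39.6 ⇒ K_v = 25/198 ⇒ A = (25/198)/(1/396) = 50.

50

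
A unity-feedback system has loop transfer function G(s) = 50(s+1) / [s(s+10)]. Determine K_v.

One free integrator in G(s): this is a type 1 system.
K_v = lim_{s→0} s·G(s) = 50·1 / (10) = 5.

5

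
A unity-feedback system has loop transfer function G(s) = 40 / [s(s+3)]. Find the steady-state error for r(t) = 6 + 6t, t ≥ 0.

One free integrator in G(s): this is a type 1 system. Taking each input component in turn:
  • 6: tracked with zero error.
  • 6t: e_ss = 6/K_v with K_v=40/3 → 0.45.
Total e_ss = 0.45.

0.45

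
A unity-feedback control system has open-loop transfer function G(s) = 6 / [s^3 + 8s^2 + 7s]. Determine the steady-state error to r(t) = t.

7/6

The denominator has no term below 7s — 1 pole at s=0, type 1.
K_v = lim_{s→0} s·G(s) = 6 / 7 = 6/7.
e_ss = 1/K_v = 1/(6/7) = 7/6.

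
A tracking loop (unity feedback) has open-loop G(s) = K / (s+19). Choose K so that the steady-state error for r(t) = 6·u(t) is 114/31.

G(s) has no factors of s in the denominator, so the system is type 0.
K_p = lim_{s→0} G(s) = K / (19) = (1/19)·K.
e_ss = 6/(1 + K_p) = 114/31 ⇒ 1 + (1/19)·K = 31/19 ⇒ K = 12.

12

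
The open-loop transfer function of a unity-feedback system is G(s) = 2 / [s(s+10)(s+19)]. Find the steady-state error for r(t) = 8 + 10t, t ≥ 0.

950

System type = 1 (one pole at s=0). By superposition:
  • 8: tracked with zero error.
  • 10t: e_ss = 10/K_v with K_v=1/95 → 950.
Total e_ss = 950.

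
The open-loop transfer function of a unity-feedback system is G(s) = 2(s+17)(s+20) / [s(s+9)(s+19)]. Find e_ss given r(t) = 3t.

One free integrator in G(s): this is a type 1 system.
K_v = lim_{s→0} s·G(s) = 2·17·20 / (9·19) = 680/171.
e_ss = 3/K_v = 3/(680/171) = 513/680.

513/680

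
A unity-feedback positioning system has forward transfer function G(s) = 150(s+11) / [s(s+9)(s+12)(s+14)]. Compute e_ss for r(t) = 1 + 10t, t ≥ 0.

The open loop has one pole at the origin → type 1 system. Treating each term separately:
  • 1: tracked with zero error.
  • 10t: e_ss = 10/K_v with K_v=275/252 → 504/55.
Total e_ss = 504/55.

504/55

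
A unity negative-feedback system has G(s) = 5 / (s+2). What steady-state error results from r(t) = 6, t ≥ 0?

12/7

No free integrators in G(s): this is a type 0 system.
K_p = lim_{s→0} G(s) = 5 / (2) = 2.5.
e_ss = 6/(1 + K_p) = 6/3.5 = 12/7.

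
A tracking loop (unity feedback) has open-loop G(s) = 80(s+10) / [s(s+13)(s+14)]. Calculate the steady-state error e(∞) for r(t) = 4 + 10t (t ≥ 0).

One free integrator in G(s): this is a type 1 system. Treating each term separately:
  • 4: tracked with zero error.
  • 10t: e_ss = 10/K_v with K_v=400/91 → 2.275.
Total e_ss = 2.275.

2.275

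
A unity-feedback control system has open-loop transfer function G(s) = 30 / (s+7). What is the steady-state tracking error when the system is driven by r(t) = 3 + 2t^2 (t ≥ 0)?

infinity

System type = 0 (no poles at s=0). Taking each input component in turn:
  • 3: e_ss = 3/(1+K_p) with K_p=30/7 → 21/37.
  • 2t^2: a type-0 system cannot track it, e_ss → ∞.
The unbounded component dominates.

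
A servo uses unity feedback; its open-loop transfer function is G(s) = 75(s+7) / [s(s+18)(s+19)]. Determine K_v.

175/114

The open loop has one pole at the origin → type 1 system.
K_v = lim_{s→0} s·G(s) = 75·7 / (18·19) = 175/114.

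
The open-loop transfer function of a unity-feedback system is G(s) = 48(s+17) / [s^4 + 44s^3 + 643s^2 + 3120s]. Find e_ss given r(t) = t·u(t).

Factoring s from the denominator leaves a polynomial with constant term 3120, so the system is type 1.
K_v = lim_{s→0} s·G(s) = 48·17 / 3120 = 17/65.
e_ss = 1/K_v = 1/(17/65) = 65/17.

65/17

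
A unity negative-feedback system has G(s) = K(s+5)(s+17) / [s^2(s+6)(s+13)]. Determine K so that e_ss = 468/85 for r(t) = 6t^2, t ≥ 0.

The open loop has two poles at the origin → type 2 system.
K_a = lim_{s→0} s^2·G(s) = K·5·17 / (6·13) = (85/78)·K.
e_ss = 12/K_a = 468/85 ⇒ K_a = 85/39 ⇒ K = (85/39)/(85/78) = 2.

2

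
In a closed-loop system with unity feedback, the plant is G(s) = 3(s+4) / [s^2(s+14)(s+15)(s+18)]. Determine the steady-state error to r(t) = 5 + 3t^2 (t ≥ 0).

G(s) has two factors of s in the denominator, so the system is type 2. Treating each term separately:
  • 5: tracked with zero error.
  • 3t^2: e_ss = 6/K_a with K_a=1/315 → 1890.
Total e_ss = 1890.

1890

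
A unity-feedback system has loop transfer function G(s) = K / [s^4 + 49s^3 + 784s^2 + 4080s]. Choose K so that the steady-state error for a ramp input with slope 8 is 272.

The denominator has no term below 4080s — 1 pole at s=0, type 1.
K_v = lim_{s→0} s·G(s) = K / 4080 = (1/4080)·K.
e_ss = 8/K_v = 272 ⇒ K_v = 1/34 ⇒ K = (1/34)/(1/4080) = 120.

120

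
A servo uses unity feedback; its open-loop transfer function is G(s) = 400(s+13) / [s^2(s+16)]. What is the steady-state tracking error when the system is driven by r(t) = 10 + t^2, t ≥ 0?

2/325

The open loop has two poles at the origin → type 2 system. Treating each term separately:
  • 10: tracked with zero error.
  • t^2: e_ss = 2/K_a with K_a=325 → 2/325.
Total e_ss = 2/325.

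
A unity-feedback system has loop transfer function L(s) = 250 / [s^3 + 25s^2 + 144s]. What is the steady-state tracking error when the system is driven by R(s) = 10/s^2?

Lowest-order denominator term is 144s, so the open loop has 1 pole at the origin → type 1 system.
K_v = lim_{s→0} s·L(s) = 250 / 144 = 125/72.
e_ss = 10/K_v = 10/(125/72) = 5.76.

5.76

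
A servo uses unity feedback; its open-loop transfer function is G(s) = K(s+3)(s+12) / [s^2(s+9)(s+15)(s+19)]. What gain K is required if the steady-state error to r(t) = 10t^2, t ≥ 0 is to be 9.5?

150

Two free integrators in G(s): this is a type 2 system.
K_a = lim_{s→0} s^2·G(s) = K·3·12 / (9·15·19) = (4/285)·K.
e_ss = 20/K_a = 9.5 ⇒ K_a = 40/19 ⇒ K = (40/19)/(4/285) = 150.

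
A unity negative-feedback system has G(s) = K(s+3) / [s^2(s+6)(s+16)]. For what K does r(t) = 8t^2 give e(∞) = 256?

The open loop has two poles at the origin → type 2 system.
K_a = lim_{s→0} s^2·G(s) = K·3 / (6·16) = (1/32)·K.
e_ss = 16/K_a = 256 ⇒ K_a = 0.0625 ⇒ K = 0.0625/(1/32) = 2.

2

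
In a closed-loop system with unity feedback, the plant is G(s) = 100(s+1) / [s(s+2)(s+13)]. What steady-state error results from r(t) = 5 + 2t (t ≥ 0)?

One free integrator in G(s): this is a type 1 system. By superposition:
  • 5: tracked with zero error.
  • 2t: e_ss = 2/K_v with K_v=50/13 → 0.52.
Total e_ss = 0.52.

0.52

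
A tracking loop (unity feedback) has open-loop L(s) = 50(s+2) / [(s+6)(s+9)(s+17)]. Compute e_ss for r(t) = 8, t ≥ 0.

No free integrators in L(s): this is a type 0 system.
K_p = lim_{s→0} L(s) = 50·2 / (6·9·17) = 50/459.
e_ss = 8/(1 + K_p) = 8/(509/459) = 3672/509.

3672/509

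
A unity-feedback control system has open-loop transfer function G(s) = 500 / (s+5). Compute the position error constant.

System type = 0 (no poles at s=0).
K_p = lim_{s→0} G(s) = 500 / (5) = 100.

100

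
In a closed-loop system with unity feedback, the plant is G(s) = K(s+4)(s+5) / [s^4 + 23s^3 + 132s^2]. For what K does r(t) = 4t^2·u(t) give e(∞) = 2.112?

25

Factoring s^2 from the denominator leaves a polynomial with constant term 132, so the system is type 2.
K_a = lim_{s→0} s^2·G(s) = K·4·5 / 132 = (5/33)·K.
e_ss = 8/K_a = 2.112 ⇒ K_a = 125/33 ⇒ K = (125/33)/(5/33) = 25.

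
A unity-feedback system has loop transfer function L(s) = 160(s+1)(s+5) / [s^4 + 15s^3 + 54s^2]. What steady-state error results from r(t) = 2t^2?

Factoring s^2 from the denominator leaves a polynomial with constant term 54, so the system is type 2.
K_a = lim_{s→0} s^2·L(s) = 160·1·5 / 54 = 400/27.
r(t) = 2t^2 gives R(s) = 4/s^3.
e_ss = 4/K_a = 4/(400/27) = 0.27.

0.27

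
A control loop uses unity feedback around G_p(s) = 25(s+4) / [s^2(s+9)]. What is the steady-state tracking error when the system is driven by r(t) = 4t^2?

0.72

The open loop has two poles at the origin → type 2 system.
K_a = lim_{s→0} s^2·G_p(s) = 25·4 / (9) = 100/9.
r(t) = 4t^2 gives R(s) = 8/s^3.
e_ss = 8/K_a = 8/(100/9) = 0.72.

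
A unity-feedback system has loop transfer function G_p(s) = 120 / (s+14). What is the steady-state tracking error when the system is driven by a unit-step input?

7/67

The open loop has no poles at the origin → type 0 system.
K_p = lim_{s→0} G_p(s) = 120 / (14) = 60/7.
e_ss = 1/(1 + K_p) = 1/(67/7) = 7/67.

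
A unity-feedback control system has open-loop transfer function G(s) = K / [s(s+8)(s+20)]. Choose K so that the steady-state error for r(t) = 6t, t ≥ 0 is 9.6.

100

One free integrator in G(s): this is a type 1 system.
K_v = lim_{s→0} s·G(s) = K / (8·20) = (1/160)·K.
e_ss = 6/K_v = 9.6 ⇒ K_v = 0.625 ⇒ K = 0.625/(1/160) = 100.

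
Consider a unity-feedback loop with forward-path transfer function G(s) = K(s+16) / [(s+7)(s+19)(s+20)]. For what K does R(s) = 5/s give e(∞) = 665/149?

20

No free integrators in G(s): this is a type 0 system.
K_p = lim_{s→0} G(s) = K·16 / (7·19·20) = (4/665)·K.
e_ss = 5/(1 + K_p) = 665/149 ⇒ 1 + (4/665)·K = 149/133 ⇒ K = 20.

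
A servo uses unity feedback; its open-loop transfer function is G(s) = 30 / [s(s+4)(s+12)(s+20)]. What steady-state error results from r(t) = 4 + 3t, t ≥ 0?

96

System type = 1 (one pole at s=0). Taking each input component in turn:
  • 4: tracked with zero error.
  • 3t: e_ss = 3/K_v with K_v=1/32 → 96.
Total e_ss = 96.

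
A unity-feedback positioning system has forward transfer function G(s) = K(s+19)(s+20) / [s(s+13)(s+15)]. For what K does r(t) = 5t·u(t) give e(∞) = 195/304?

One free integrator in G(s): this is a type 1 system.
K_v = lim_{s→0} s·G(s) = K·19·20 / (13·15) = (76/39)·K.
e_ss = 5/K_v = 195/304 ⇒ K_v = 304/39 ⇒ K = (304/39)/(76/39) = 4.

4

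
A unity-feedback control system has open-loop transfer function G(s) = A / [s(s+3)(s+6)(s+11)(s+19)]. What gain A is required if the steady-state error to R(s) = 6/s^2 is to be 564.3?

40

System type = 1 (one pole at s=0).
K_v = lim_{s→0} s·G(s) = A / (3·6·11·19) = (1/3762)·A.
e_ss = 6/K_v = 564.3 ⇒ K_v = 20/1881 ⇒ A = (20/1881)/(1/3762) = 40.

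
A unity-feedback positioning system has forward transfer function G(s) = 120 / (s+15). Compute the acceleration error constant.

0

The open loop has no poles at the origin → type 0 system.
K_a = lim_{s→0} s^2·G(s) = 0 (the extra factor of s kills the finite limit).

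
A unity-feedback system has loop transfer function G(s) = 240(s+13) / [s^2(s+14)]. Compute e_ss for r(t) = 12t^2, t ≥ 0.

7/65

Two free integrators in G(s): this is a type 2 system.
K_a = lim_{s→0} s^2·G(s) = 240·13 / (14) = 1560/7.
r(t) = 12t^2 gives R(s) = 24/s^3.
e_ss = 24/K_a = 24/(1560/7) = 7/65.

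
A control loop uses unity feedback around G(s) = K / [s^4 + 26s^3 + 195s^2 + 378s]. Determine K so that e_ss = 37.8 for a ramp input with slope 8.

The denominator has no term below 378s — 1 pole at s=0, type 1.
K_v = lim_{s→0} s·G(s) = K / 378 = (1/378)·K.
e_ss = 8/K_v = 37.8 ⇒ K_v = 40/189 ⇒ K = (40/189)/(1/378) = 80.

80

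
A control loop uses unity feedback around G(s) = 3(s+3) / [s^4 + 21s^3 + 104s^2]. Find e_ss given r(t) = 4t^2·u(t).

832/9

Lowest-order denominator term is 104s^2, so the open loop has 2 poles at the origin → type 2 system.
K_a = lim_{s→0} s^2·G(s) = 3·3 / 104 = 9/104.
r(t) = 4t^2 gives R(s) = 8/s^3.
e_ss = 8/K_a = 8/(9/104) = 832/9.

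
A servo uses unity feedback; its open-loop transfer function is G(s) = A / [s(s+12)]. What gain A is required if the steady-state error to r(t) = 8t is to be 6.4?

G(s) has one factor of s in the denominator, so the system is type 1.
K_v = lim_{s→0} s·G(s) = A / (12) = (1/12)·A.
e_ss = 8/K_v = 6.4 ⇒ K_v = 1.25 ⇒ A = 1.25/(1/12) = 15.

15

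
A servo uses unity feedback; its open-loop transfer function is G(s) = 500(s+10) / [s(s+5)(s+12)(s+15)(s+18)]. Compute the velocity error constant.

25/81

One free integrator in G(s): this is a type 1 system.
K_v = lim_{s→0} s·G(s) = 500·10 / (5·12·15·18) = 25/81.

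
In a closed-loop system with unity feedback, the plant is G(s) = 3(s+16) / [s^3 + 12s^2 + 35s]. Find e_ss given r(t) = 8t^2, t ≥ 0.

infinity

Factoring s from the denominator leaves a polynomial with constant term 35, so the system is type 1.
K_a = lim_{s→0} s^2·G(s) = 0; the steady-state error to this parabolic input grows without bound.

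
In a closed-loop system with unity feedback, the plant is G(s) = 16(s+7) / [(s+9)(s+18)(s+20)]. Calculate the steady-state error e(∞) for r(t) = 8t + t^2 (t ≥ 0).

infinity

G(s) has no factors of s in the denominator, so the system is type 0. By superposition:
  • 8t: a type-0 system cannot track it, e_ss → ∞.
  • t^2: a type-0 system cannot track it, e_ss → ∞.
The unbounded component dominates.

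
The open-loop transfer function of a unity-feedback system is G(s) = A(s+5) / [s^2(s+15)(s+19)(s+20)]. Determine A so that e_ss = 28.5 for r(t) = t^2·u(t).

80

System type = 2 (two poles at s=0).
K_a = lim_{s→0} s^2·G(s) = A·5 / (15·19·20) = (1/1140)·A.
e_ss = 2/K_a = 28.5 ⇒ K_a = 4/57 ⇒ A = (4/57)/(1/1140) = 80.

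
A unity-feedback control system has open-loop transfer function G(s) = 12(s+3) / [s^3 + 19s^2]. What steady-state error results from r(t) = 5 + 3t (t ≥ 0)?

The denominator has no term below 19s^2 — 2 poles at s=0, type 2. Treating each term separately:
  • 5: tracked with zero error.
  • 3t: tracked with zero error.
Total e_ss = 0.

0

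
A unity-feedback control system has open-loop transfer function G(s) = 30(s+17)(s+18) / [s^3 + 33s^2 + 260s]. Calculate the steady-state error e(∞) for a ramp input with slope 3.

Factoring s from the denominator leaves a polynomial with constant term 260, so the system is type 1.
K_v = lim_{s→0} s·G(s) = 30·17·18 / 260 = 459/13.
e_ss = 3/K_v = 3/(459/13) = 13/153.

13/153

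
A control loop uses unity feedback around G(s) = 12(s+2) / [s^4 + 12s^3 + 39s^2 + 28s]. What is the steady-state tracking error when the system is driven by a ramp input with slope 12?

14

Factoring s from the denominator leaves a polynomial with constant term 28, so the system is type 1.
K_v = lim_{s→0} s·G(s) = 12·2 / 28 = 6/7.
e_ss = 12/K_v = 12/(6/7) = 14.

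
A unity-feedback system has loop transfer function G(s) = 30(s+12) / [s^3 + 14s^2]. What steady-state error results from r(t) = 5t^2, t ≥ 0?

7/18

Lowest-order denominator term is 14s^2, so the open loop has 2 poles at the origin → type 2 system.
K_a = lim_{s→0} s^2·G(s) = 30·12 / 14 = 180/7.
r(t) = 5t^2 gives R(s) = 10/s^3.
e_ss = 10/K_a = 10/(180/7) = 7/18.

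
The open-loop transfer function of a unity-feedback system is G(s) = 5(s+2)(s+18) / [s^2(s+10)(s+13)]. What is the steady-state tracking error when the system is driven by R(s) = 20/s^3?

System type = 2 (two poles at s=0).
K_a = lim_{s→0} s^2·G(s) = 5·2·18 / (10·13) = 18/13.
r(t) = 10t^2 gives R(s) = 20/s^3.
e_ss = 20/K_a = 20/(18/13) = 130/9.

130/9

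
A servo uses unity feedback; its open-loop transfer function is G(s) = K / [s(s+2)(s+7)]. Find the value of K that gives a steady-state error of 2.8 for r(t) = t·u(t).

5

The open loop has one pole at the origin → type 1 system.
K_v = lim_{s→0} s·G(s) = K / (2·7) = (1/14)·K.
e_ss = 1/K_v = 2.8 ⇒ K_v = 5/14 ⇒ K = (5/14)/(1/14) = 5.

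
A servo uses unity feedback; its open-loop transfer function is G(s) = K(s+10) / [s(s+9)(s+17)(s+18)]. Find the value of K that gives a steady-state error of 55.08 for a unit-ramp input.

The open loop has one pole at the origin → type 1 system.
K_v = lim_{s→0} s·G(s) = K·10 / (9·17·18) = (5/1377)·K.
e_ss = 1/K_v = 55.08 ⇒ K_v = 25/1377 ⇒ K = (25/1377)/(5/1377) = 5.

5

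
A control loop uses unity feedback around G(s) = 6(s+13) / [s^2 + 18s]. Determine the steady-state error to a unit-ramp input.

3/13

Lowest-order denominator term is 18s, so the open loop has 1 pole at the origin → type 1 system.
K_v = lim_{s→0} s·G(s) = 6·13 / 18 = 13/3.
e_ss = 1/K_v = 1/(13/3) = 3/13.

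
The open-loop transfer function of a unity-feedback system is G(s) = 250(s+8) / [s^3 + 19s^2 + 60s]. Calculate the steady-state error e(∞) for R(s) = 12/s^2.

Lowest-order denominator term is 60s, so the open loop has 1 pole at the origin → type 1 system.
K_v = lim_{s→0} s·G(s) = 250·8 / 60 = 100/3.
e_ss = 12/K_v = 12/(100/3) = 0.36.

0.36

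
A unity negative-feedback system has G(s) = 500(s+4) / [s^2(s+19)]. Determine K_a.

System type = 2 (two poles at s=0).
K_a = lim_{s→0} s^2·G(s) = 500·4 / (19) = 2000/19.

2000/19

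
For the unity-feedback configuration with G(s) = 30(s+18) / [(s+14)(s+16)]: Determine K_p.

135/56

G(s) has no factors of s in the denominator, so the system is type 0.
K_p = lim_{s→0} G(s) = 30·18 / (14·16) = 135/56.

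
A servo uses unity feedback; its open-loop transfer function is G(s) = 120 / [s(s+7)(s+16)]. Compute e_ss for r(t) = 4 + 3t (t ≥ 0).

2.8

System type = 1 (one pole at s=0). Treating each term separately:
  • 4: tracked with zero error.
  • 3t: e_ss = 3/K_v with K_v=15/14 → 2.8.
Total e_ss = 2.8.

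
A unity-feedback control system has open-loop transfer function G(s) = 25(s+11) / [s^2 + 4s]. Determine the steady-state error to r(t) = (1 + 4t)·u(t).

The denominator has no term below 4s — 1 pole at s=0, type 1. Treating each term separately:
  • 1: tracked with zero error.
  • 4t: e_ss = 4/K_v with K_v=68.75 → 16/275.
Total e_ss = 16/275.

16/275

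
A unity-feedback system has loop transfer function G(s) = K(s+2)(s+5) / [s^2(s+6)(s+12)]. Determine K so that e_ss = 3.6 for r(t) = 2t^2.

The open loop has two poles at the origin → type 2 system.
K_a = lim_{s→0} s^2·G(s) = K·2·5 / (6·12) = (5/36)·K.
e_ss = 4/K_a = 3.6 ⇒ K_a = 10/9 ⇒ K = (10/9)/(5/36) = 8.

8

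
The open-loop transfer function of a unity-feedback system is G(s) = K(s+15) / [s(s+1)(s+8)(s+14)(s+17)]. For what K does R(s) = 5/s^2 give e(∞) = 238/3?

8

One free integrator in G(s): this is a type 1 system.
K_v = lim_{s→0} s·G(s) = K·15 / (1·8·14·17) = (15/1904)·K.
e_ss = 5/K_v = 238/3 ⇒ K_v = 15/238 ⇒ K = (15/238)/(15/1904) = 8.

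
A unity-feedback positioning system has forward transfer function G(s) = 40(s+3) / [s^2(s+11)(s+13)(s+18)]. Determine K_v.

infinity

K_v = lim_{s→0} s·G(s); with 2 poles at the origin the limit diverges, so K_v = ∞.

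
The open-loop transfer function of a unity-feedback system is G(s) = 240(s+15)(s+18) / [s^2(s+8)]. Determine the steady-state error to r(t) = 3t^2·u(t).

1/1350

System type = 2 (two poles at s=0).
K_a = lim_{s→0} s^2·G(s) = 240·15·18 / (8) = 8100.
r(t) = 3t^2 gives R(s) = 6/s^3.
e_ss = 6/K_a = 6/8100 = 1/1350.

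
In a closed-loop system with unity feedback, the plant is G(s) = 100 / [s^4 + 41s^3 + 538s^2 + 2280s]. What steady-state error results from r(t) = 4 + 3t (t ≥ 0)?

Lowest-order denominator term is 2280s, so the open loop has 1 pole at the origin → type 1 system. Taking each input component in turn:
  • 4: tracked with zero error.
  • 3t: e_ss = 3/K_v with K_v=5/114 → 68.4.
Total e_ss = 68.4.

68.4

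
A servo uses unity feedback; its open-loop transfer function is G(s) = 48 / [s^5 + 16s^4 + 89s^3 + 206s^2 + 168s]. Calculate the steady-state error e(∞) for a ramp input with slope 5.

Factoring s from the denominator leaves a polynomial with constant term 168, so the system is type 1.
K_v = lim_{s→0} s·G(s) = 48 / 168 = 2/7.
e_ss = 5/K_v = 5/(2/7) = 17.5.

17.5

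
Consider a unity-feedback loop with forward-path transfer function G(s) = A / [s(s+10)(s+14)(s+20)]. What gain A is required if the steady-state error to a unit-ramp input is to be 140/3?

One free integrator in G(s): this is a type 1 system.
K_v = lim_{s→0} s·G(s) = A / (10·14·20) = (1/2800)·A.
e_ss = 1/K_v = 140/3 ⇒ K_v = 3/140 ⇒ A = (3/140)/(1/2800) = 60.

60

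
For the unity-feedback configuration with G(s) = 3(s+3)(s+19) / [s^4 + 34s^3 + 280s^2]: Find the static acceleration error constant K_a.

Factoring s^2 from the denominator leaves a polynomial with constant term 280, so the system is type 2.
K_a = lim_{s→0} s^2·G(s) = 3·3·19 / 280 = 171/280.

171/280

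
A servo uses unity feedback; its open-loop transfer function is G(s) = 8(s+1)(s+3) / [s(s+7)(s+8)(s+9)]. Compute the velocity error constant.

The open loop has one pole at the origin → type 1 system.
K_v = lim_{s→0} s·G(s) = 8·1·3 / (7·8·9) = 1/21.

1/21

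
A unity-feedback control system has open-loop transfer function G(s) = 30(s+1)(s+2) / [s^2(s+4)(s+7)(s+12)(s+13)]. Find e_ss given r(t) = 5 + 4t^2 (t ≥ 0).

Two free integrators in G(s): this is a type 2 system. By superposition:
  • 5: tracked with zero error.
  • 4t^2: e_ss = 8/K_a with K_a=5/364 → 582.4.
Total e_ss = 582.4.

582.4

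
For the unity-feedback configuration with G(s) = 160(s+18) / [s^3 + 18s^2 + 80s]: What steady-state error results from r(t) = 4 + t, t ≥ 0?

1/36

Factoring s from the denominator leaves a polynomial with constant term 80, so the system is type 1. By superposition:
  • 4: tracked with zero error.
  • t: e_ss = 1/K_v with K_v=36 → 1/36.
Total e_ss = 1/36.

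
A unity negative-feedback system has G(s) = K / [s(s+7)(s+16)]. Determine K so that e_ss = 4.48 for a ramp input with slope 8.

System type = 1 (one pole at s=0).
K_v = lim_{s→0} s·G(s) = K / (7·16) = (1/112)·K.
e_ss = 8/K_v = 4.48 ⇒ K_v = 25/14 ⇒ K = (25/14)/(1/112) = 200.

200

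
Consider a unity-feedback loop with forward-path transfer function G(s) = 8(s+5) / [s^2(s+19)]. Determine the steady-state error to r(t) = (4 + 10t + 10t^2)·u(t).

9.5

System type = 2 (two poles at s=0). Taking each input component in turn:
  • 4: tracked with zero error.
  • 10t: tracked with zero error.
  • 10t^2: e_ss = 20/K_a with K_a=40/19 → 9.5.
Total e_ss = 9.5.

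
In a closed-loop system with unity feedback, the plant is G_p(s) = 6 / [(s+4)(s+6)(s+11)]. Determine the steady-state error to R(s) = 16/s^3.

infinity

The open loop has no poles at the origin → type 0 system.
For a type-0 system K_a = 0, so e_ss to a parabolic input is unbounded.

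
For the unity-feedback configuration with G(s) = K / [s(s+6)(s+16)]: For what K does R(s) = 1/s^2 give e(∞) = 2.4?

40

The open loop has one pole at the origin → type 1 system.
K_v = lim_{s→0} s·G(s) = K / (6·16) = (1/96)·K.
e_ss = 1/K_v = 2.4 ⇒ K_v = 5/12 ⇒ K = (5/12)/(1/96) = 40.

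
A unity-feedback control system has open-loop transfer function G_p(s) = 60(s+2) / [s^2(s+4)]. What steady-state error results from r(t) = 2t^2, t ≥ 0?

2/15

Two free integrators in G_p(s): this is a type 2 system.
K_a = lim_{s→0} s^2·G_p(s) = 60·2 / (4) = 30.
r(t) = 2t^2 gives R(s) = 4/s^3.
e_ss = 4/K_a = 4/30 = 2/15.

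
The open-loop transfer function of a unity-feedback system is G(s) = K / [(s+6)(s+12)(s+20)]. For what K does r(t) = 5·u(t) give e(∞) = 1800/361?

4

G(s) has no factors of s in the denominator, so the system is type 0.
K_p = lim_{s→0} G(s) = K / (6·12·20) = (1/1440)·K.
e_ss = 5/(1 + K_p) = 1800/361 ⇒ 1 + (1/1440)·K = 361/360 ⇒ K = 4.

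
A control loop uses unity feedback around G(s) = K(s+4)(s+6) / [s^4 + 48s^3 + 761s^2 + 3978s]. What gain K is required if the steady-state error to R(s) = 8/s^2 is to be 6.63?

The denominator has no term below 3978s — 1 pole at s=0, type 1.
K_v = lim_{s→0} s·G(s) = K·4·6 / 3978 = (4/663)·K.
e_ss = 8/K_v = 6.63 ⇒ K_v = 800/663 ⇒ K = (800/663)/(4/663) = 200.

200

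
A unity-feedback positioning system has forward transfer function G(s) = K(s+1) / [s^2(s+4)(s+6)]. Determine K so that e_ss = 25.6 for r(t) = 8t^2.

G(s) has two factors of s in the denominator, so the system is type 2.
K_a = lim_{s→0} s^2·G(s) = K·1 / (4·6) = (1/24)·K.
e_ss = 16/K_a = 25.6 ⇒ K_a = 0.625 ⇒ K = 0.625/(1/24) = 15.

15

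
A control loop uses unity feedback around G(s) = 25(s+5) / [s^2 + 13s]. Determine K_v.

125/13

Lowest-order denominator term is 13s, so the open loop has 1 pole at the origin → type 1 system.
K_v = lim_{s→0} s·G(s) = 25·5 / 13 = 125/13.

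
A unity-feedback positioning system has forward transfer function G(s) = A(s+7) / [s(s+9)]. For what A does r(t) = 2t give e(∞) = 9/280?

80

System type = 1 (one pole at s=0).
K_v = lim_{s→0} s·G(s) = A·7 / (9) = (7/9)·A.
e_ss = 2/K_v = 9/280 ⇒ K_v = 560/9 ⇒ A = (560/9)/(7/9) = 80.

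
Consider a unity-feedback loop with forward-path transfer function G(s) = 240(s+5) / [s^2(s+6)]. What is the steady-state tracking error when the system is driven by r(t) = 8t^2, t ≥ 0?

The open loop has two poles at the origin → type 2 system.
K_a = lim_{s→0} s^2·G(s) = 240·5 / (6) = 200.
r(t) = 8t^2 gives R(s) = 16/s^3.
e_ss = 16/K_a = 16/200 = 0.08.

0.08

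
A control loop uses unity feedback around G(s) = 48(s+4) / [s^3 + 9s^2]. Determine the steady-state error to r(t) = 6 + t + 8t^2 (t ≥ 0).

0.75

The denominator has no term below 9s^2 — 2 poles at s=0, type 2. Treating each term separately:
  • 6: tracked with zero error.
  • t: tracked with zero error.
  • 8t^2: e_ss = 16/K_a with K_a=64/3 → 0.75.
Total e_ss = 0.75.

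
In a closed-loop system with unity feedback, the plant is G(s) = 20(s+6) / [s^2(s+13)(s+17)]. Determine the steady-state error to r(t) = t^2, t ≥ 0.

The open loop has two poles at the origin → type 2 system.
K_a = lim_{s→0} s^2·G(s) = 20·6 / (13·17) = 120/221.
r(t) = t^2 gives R(s) = 2/s^3.
e_ss = 2/K_a = 2/(120/221) = 221/60.

221/60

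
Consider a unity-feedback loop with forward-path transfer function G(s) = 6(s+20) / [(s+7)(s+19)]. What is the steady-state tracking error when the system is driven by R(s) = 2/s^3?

G(s) has no factors of s in the denominator, so the system is type 0.
For a type-0 system K_a = 0, so e_ss to a parabolic input is unbounded.

infinity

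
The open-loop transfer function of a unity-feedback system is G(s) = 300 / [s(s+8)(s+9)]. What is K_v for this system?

One free integrator in G(s): this is a type 1 system.
K_v = lim_{s→0} s·G(s) = 300 / (8·9) = 25/6.

25/6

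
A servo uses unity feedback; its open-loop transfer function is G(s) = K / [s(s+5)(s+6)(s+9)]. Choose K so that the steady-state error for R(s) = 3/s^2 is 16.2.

50

One free integrator in G(s): this is a type 1 system.
K_v = lim_{s→0} s·G(s) = K / (5·6·9) = (1/270)·K.
e_ss = 3/K_v = 16.2 ⇒ K_v = 5/27 ⇒ K = (5/27)/(1/270) = 50.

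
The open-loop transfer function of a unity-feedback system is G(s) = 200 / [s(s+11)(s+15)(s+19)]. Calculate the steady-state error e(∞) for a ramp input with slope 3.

47.025

System type = 1 (one pole at s=0).
K_v = lim_{s→0} s·G(s) = 200 / (11·15·19) = 40/627.
e_ss = 3/K_v = 3/(40/627) = 47.025.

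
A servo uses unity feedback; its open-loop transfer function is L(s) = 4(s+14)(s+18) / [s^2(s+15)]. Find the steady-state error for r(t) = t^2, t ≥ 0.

5/168

The open loop has two poles at the origin → type 2 system.
K_a = lim_{s→0} s^2·L(s) = 4·14·18 / (15) = 67.2.
r(t) = t^2 gives R(s) = 2/s^3.
e_ss = 2/K_a = 2/67.2 = 5/168.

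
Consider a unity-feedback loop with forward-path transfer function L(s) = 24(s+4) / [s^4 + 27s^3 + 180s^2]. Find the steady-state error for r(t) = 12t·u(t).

0

The denominator has no term below 180s^2 — 2 poles at s=0, type 2.
K_v = ∞ for a type-2 system; e_ss to a ramp is zero.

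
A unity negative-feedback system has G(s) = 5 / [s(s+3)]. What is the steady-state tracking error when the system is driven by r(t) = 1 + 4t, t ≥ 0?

2.4

G(s) has one factor of s in the denominator, so the system is type 1. Treating each term separately:
  • 1: tracked with zero error.
  • 4t: e_ss = 4/K_v with K_v=5/3 → 2.4.
Total e_ss = 2.4.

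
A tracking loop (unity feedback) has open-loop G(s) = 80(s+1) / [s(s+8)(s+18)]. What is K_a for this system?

0

G(s) has one factor of s in the denominator, so the system is type 1.
K_a = lim_{s→0} s^2·G(s) = 0 (the extra factor of s kills the finite limit).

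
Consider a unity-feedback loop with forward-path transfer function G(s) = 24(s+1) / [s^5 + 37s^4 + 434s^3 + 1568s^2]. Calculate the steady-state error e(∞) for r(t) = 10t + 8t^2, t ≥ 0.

3136/3

The denominator has no term below 1568s^2 — 2 poles at s=0, type 2. Taking each input component in turn:
  • 10t: tracked with zero error.
  • 8t^2: e_ss = 16/K_a with K_a=3/196 → 3136/3.
Total e_ss = 3136/3.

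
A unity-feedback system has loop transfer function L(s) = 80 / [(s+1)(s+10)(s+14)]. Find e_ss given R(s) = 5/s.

35/11

L(s) has no factors of s in the denominator, so the system is type 0.
K_p = lim_{s→0} L(s) = 80 / (1·10·14) = 4/7.
e_ss = 5/(1 + K_p) = 5/(11/7) = 35/11.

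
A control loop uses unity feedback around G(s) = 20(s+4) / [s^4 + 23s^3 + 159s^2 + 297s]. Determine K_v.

The denominator has no term below 297s — 1 pole at s=0, type 1.
K_v = lim_{s→0} s·G(s) = 20·4 / 297 = 80/297.

80/297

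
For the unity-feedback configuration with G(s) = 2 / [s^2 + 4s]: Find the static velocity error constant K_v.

0.5

The denominator has no term below 4s — 1 pole at s=0, type 1.
K_v = lim_{s→0} s·G(s) = 2 / 4 = 0.5.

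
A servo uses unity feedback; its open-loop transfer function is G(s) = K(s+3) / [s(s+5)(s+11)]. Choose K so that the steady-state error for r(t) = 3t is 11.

5

System type = 1 (one pole at s=0).
K_v = lim_{s→0} s·G(s) = K·3 / (5·11) = (3/55)·K.
e_ss = 3/K_v = 11 ⇒ K_v = 3/11 ⇒ K = (3/11)/(3/55) = 5.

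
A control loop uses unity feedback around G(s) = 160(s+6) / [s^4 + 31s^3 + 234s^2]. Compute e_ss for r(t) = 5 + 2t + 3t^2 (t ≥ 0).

1.4625

The denominator has no term below 234s^2 — 2 poles at s=0, type 2. Taking each input component in turn:
  • 5: tracked with zero error.
  • 2t: tracked with zero error.
  • 3t^2: e_ss = 6/K_a with K_a=160/39 → 1.4625.
Total e_ss = 1.4625.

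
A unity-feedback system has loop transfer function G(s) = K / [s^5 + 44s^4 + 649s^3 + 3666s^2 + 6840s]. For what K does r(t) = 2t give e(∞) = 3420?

The denominator has no term below 6840s — 1 pole at s=0, type 1.
K_v = lim_{s→0} s·G(s) = K / 6840 = (1/6840)·K.
e_ss = 2/K_v = 3420 ⇒ K_v = 1/1710 ⇒ K = (1/1710)/(1/6840) = 4.

4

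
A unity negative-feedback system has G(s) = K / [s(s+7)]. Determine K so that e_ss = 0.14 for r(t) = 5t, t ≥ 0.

250

G(s) has one factor of s in the denominator, so the system is type 1.
K_v = lim_{s→0} s·G(s) = K / (7) = (1/7)·K.
e_ss = 5/K_v = 0.14 ⇒ K_v = 250/7 ⇒ K = (250/7)/(1/7) = 250.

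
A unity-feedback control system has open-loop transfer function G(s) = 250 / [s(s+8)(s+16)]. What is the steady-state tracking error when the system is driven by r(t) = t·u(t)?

0.512

One free integrator in G(s): this is a type 1 system.
K_v = lim_{s→0} s·G(s) = 250 / (8·16) = 125/64.
e_ss = 1/K_v = 1/(125/64) = 0.512.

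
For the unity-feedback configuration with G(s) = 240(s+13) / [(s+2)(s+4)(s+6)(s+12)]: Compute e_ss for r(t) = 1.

12/77

No free integrators in G(s): this is a type 0 system.
K_p = lim_{s→0} G(s) = 240·13 / (2·4·6·12) = 65/12.
e_ss = 1/(1 + K_p) = 1/(77/12) = 12/77.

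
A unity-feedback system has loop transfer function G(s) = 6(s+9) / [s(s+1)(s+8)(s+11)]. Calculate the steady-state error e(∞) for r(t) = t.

The open loop has one pole at the origin → type 1 system.
K_v = lim_{s→0} s·G(s) = 6·9 / (1·8·11) = 27/44.
e_ss = 1/K_v = 1/(27/44) = 44/27.

44/27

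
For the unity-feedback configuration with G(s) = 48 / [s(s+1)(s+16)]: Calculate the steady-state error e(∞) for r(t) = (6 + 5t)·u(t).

5/3

The open loop has one pole at the origin → type 1 system. Treating each term separately:
  • 6: tracked with zero error.
  • 5t: e_ss = 5/K_v with K_v=3 → 5/3.
Total e_ss = 5/3.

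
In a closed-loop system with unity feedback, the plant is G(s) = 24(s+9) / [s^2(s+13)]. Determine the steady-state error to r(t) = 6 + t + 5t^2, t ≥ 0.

65/108

Two free integrators in G(s): this is a type 2 system. Treating each term separately:
  • 6: tracked with zero error.
  • t: tracked with zero error.
  • 5t^2: e_ss = 10/K_a with K_a=216/13 → 65/108.
Total e_ss = 65/108.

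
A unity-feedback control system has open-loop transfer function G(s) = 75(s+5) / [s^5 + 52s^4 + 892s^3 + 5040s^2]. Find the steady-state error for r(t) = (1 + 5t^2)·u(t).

134.4

Factoring s^2 from the denominator leaves a polynomial with constant term 5040, so the system is type 2. Treating each term separately:
  • 1: tracked with zero error.
  • 5t^2: e_ss = 10/K_a with K_a=25/336 → 134.4.
Total e_ss = 134.4.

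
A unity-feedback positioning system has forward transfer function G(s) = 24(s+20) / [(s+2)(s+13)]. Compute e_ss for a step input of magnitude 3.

No free integrators in G(s): this is a type 0 system.
K_p = lim_{s→0} G(s) = 24·20 / (2·13) = 240/13.
e_ss = 3/(1 + K_p) = 3/(253/13) = 39/253.

39/253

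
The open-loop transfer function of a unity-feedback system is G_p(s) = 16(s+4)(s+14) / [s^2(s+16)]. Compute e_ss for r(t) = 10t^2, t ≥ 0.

System type = 2 (two poles at s=0).
K_a = lim_{s→0} s^2·G_p(s) = 16·4·14 / (16) = 56.
r(t) = 10t^2 gives R(s) = 20/s^3.
e_ss = 20/K_a = 20/56 = 5/14.

5/14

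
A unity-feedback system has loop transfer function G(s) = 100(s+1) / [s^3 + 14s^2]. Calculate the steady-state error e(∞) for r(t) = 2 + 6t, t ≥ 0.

The denominator has no term below 14s^2 — 2 poles at s=0, type 2. Taking each input component in turn:
  • 2: tracked with zero error.
  • 6t: tracked with zero error.
Total e_ss = 0.

0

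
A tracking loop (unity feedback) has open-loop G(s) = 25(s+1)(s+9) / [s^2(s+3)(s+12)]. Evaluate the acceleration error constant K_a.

Two free integrators in G(s): this is a type 2 system.
K_a = lim_{s→0} s^2·G(s) = 25·1·9 / (3·12) = 6.25.

6.25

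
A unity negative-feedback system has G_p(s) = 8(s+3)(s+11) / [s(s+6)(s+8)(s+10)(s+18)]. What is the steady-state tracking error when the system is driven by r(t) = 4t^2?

infinity

The open loop has one pole at the origin → type 1 system.
For a type-1 system K_a = 0, so e_ss to a parabolic input is unbounded.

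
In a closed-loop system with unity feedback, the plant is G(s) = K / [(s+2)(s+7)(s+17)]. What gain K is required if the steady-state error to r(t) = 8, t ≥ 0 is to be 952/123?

8

No free integrators in G(s): this is a type 0 system.
K_p = lim_{s→0} G(s) = K / (2·7·17) = (1/238)·K.
e_ss = 8/(1 + K_p) = 952/123 ⇒ 1 + (1/238)·K = 123/119 ⇒ K = 8.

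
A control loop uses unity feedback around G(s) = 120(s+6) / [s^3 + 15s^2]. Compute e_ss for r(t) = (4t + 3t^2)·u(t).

Lowest-order denominator term is 15s^2, so the open loop has 2 poles at the origin → type 2 system. Treating each term separately:
  • 4t: tracked with zero error.
  • 3t^2: e_ss = 6/K_a with K_a=48 → 0.125.
Total e_ss = 0.125.

0.125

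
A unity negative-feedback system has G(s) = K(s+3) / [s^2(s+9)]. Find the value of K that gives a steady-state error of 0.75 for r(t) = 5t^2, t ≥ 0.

40

System type = 2 (two poles at s=0).
K_a = lim_{s→0} s^2·G(s) = K·3 / (9) = (1/3)·K.
e_ss = 10/K_a = 0.75 ⇒ K_a = 40/3 ⇒ K = (40/3)/(1/3) = 40.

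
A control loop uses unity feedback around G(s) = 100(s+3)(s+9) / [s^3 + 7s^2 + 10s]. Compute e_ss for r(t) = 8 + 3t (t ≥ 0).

Factoring s from the denominator leaves a polynomial with constant term 10, so the system is type 1. Treating each term separately:
  • 8: tracked with zero error.
  • 3t: e_ss = 3/K_v with K_v=270 → 1/90.
Total e_ss = 1/90.

1/90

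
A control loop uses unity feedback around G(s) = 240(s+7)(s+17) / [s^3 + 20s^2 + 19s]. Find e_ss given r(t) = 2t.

The denominator has no term below 19s — 1 pole at s=0, type 1.
K_v = lim_{s→0} s·G(s) = 240·7·17 / 19 = 28560/19.
e_ss = 2/K_v = 2/(28560/19) = 19/14280.

19/14280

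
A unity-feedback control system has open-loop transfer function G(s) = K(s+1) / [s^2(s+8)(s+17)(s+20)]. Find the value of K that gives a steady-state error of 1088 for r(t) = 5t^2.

25

System type = 2 (two poles at s=0).
K_a = lim_{s→0} s^2·G(s) = K·1 / (8·17·20) = (1/2720)·K.
e_ss = 10/K_a = 1088 ⇒ K_a = 5/544 ⇒ K = (5/544)/(1/2720) = 25.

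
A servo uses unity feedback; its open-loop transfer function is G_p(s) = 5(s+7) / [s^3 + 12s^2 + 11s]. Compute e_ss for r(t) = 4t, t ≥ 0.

The denominator has no term below 11s — 1 pole at s=0, type 1.
K_v = lim_{s→0} s·G_p(s) = 5·7 / 11 = 35/11.
e_ss = 4/K_v = 4/(35/11) = 44/35.

44/35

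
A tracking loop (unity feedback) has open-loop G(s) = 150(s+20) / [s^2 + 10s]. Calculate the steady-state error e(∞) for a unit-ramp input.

1/300

Factoring s from the denominator leaves a polynomial with constant term 10, so the system is type 1.
K_v = lim_{s→0} s·G(s) = 150·20 / 10 = 300.
e_ss = 1/K_v = 1/300.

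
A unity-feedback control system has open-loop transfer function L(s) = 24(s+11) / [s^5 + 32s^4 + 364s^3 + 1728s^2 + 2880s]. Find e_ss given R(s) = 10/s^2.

1200/11

The denominator has no term below 2880s — 1 pole at s=0, type 1.
K_v = lim_{s→0} s·L(s) = 24·11 / 2880 = 11/120.
e_ss = 10/K_v = 10/(11/120) = 1200/11.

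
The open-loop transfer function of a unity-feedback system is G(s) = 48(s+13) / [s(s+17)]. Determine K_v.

624/17

G(s) has one factor of s in the denominator, so the system is type 1.
K_v = lim_{s→0} s·G(s) = 48·13 / (17) = 624/17.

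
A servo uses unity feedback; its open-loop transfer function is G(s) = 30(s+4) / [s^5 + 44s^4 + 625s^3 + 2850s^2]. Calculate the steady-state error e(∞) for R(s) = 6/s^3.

Lowest-order denominator term is 2850s^2, so the open loop has 2 poles at the origin → type 2 system.
K_a = lim_{s→0} s^2·G(s) = 30·4 / 2850 = 4/95.
r(t) = 3t^2 gives R(s) = 6/s^3.
e_ss = 6/K_a = 6/(4/95) = 142.5.

142.5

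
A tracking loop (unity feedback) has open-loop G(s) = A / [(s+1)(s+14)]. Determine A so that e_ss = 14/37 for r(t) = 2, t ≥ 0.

No free integrators in G(s): this is a type 0 system.
K_p = lim_{s→0} G(s) = A / (1·14) = (1/14)·A.
e_ss = 2/(1 + K_p) = 14/37 ⇒ 1 + (1/14)·A = 37/7 ⇒ A = 60.

60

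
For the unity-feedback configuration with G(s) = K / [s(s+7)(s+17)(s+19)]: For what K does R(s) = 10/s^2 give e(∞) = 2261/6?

System type = 1 (one pole at s=0).
K_v = lim_{s→0} s·G(s) = K / (7·17·19) = (1/2261)·K.
e_ss = 10/K_v = 2261/6 ⇒ K_v = 60/2261 ⇒ K = (60/2261)/(1/2261) = 60.

60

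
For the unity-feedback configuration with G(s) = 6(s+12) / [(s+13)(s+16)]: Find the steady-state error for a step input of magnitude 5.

26/7

The open loop has no poles at the origin → type 0 system.
K_p = lim_{s→0} G(s) = 6·12 / (13·16) = 9/26.
e_ss = 5/(1 + K_p) = 5/(35/26) = 26/7.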